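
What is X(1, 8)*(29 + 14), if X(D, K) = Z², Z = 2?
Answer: 172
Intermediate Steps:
X(D, K) = 4 (X(D, K) = 2² = 4)
X(1, 8)*(29 + 14) = 4*(29 + 14) = 4*43 = 172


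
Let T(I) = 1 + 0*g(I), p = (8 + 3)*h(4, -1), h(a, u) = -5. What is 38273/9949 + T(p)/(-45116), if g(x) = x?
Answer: 1726714719/448859084 ≈ 3.8469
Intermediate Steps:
p = -55 (p = (8 + 3)*(-5) = 11*(-5) = -55)
T(I) = 1 (T(I) = 1 + 0*I = 1 + 0 = 1)
38273/9949 + T(p)/(-45116) = 38273/9949 + 1/(-45116) = 38273*(1/9949) + 1*(-1/45116) = 38273/9949 - 1/45116 = 1726714719/448859084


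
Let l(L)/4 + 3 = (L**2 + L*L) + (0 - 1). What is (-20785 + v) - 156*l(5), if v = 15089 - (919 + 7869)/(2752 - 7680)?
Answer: -42378603/1232 ≈ -34398.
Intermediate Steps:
l(L) = -16 + 8*L**2 (l(L) = -12 + 4*((L**2 + L*L) + (0 - 1)) = -12 + 4*((L**2 + L**2) - 1) = -12 + 4*(2*L**2 - 1) = -12 + 4*(-1 + 2*L**2) = -12 + (-4 + 8*L**2) = -16 + 8*L**2)
v = 18591845/1232 (v = 15089 - 8788/(-4928) = 15089 - 8788*(-1)/4928 = 15089 - 1*(-2197/1232) = 15089 + 2197/1232 = 18591845/1232 ≈ 15091.)
(-20785 + v) - 156*l(5) = (-20785 + 18591845/1232) - 156*(-16 + 8*5**2) = -7015275/1232 - 156*(-16 + 8*25) = -7015275/1232 - 156*(-16 + 200) = -7015275/1232 - 156*184 = -7015275/1232 - 28704 = -42378603/1232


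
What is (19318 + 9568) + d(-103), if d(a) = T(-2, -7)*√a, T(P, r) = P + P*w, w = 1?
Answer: 28886 - 4*I*√103 ≈ 28886.0 - 40.596*I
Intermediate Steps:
T(P, r) = 2*P (T(P, r) = P + P*1 = P + P = 2*P)
d(a) = -4*√a (d(a) = (2*(-2))*√a = -4*√a)
(19318 + 9568) + d(-103) = (19318 + 9568) - 4*I*√103 = 28886 - 4*I*√103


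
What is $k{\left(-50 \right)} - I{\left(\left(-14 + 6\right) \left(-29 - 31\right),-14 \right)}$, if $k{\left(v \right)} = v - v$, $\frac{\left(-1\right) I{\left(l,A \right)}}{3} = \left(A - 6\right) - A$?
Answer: $-18$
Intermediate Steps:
$I{\left(l,A \right)} = 18$ ($I{\left(l,A \right)} = - 3 \left(\left(A - 6\right) - A\right) = - 3 \left(\left(-6 + A\right) - A\right) = \left(-3\right) \left(-6\right) = 18$)
$k{\left(v \right)} = 0$
$k{\left(-50 \right)} - I{\left(\left(-14 + 6\right) \left(-29 - 31\right),-14 \right)} = 0 - 18 = -18$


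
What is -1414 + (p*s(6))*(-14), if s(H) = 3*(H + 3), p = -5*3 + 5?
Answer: 2366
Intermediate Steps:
p = -10 (p = -15 + 5 = -10)
s(H) = 9 + 3*H (s(H) = 3*(3 + H) = 9 + 3*H)
-1414 + (p*s(6))*(-14) = -1414 - 10*(9 + 3*6)*(-14) = -1414 - 10*(9 + 18)*(-14) = -1414 - 10*27*(-14) = -1414 - 270*(-14) = -1414 + 3780 = 2366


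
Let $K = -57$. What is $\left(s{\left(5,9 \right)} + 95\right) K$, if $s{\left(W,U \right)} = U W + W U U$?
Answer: $-31065$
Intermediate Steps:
$s{\left(W,U \right)} = U W + W U^{2}$ ($s{\left(W,U \right)} = U W + U W U = U W + W U^{2}$)
$\left(s{\left(5,9 \right)} + 95\right) K = \left(9 \cdot 5 \left(1 + 9\right) + 95\right) \left(-57\right) = \left(9 \cdot 5 \cdot 10 + 95\right) \left(-57\right) = \left(450 + 95\right) \left(-57\right) = 545 \left(-57\right) = -31065$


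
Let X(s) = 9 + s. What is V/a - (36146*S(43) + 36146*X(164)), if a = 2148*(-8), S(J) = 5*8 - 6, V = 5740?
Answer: -32143627147/4296 ≈ -7.4822e+6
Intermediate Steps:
S(J) = 34 (S(J) = 40 - 6 = 34)
a = -17184
V/a - (36146*S(43) + 36146*X(164)) = 5740/(-17184) - 36146/(1/((9 + 164) + 34)) = 5740*(-1/17184) - 36146/(1/(173 + 34)) = -1435/4296 - 36146/(1/207) = -1435/4296 - 36146/1/207 = -1435/4296 - 36146*207 = -1435/4296 - 7482222 = -32143627147/4296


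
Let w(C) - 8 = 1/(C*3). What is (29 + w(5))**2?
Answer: 309136/225 ≈ 1373.9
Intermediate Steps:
w(C) = 8 + 1/(3*C) (w(C) = 8 + 1/(C*3) = 8 + 1/(3*C))
(29 + w(5))**2 = (29 + (8 + (1/3)/5))**2 = (29 + (8 + (1/3)*(1/5)))**2 = (29 + (8 + 1/15))**2 = (29 + 121/15)**2 = (556/15)**2 = 309136/225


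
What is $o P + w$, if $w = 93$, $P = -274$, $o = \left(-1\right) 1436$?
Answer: $393557$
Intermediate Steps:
$o = -1436$
$o P + w = \left(-1436\right) \left(-274\right) + 93 = 393464 + 93 = 393557$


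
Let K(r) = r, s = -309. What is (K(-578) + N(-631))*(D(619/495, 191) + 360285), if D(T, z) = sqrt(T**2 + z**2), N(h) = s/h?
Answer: -131291096565/631 - 364409*sqrt(8939140186)/312345 ≈ -2.0818e+8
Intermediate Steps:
N(h) = -309/h
(K(-578) + N(-631))*(D(619/495, 191) + 360285) = (-578 - 309/(-631))*(sqrt((619/495)**2 + 191**2) + 360285) = (-578 - 309*(-1/631))*(sqrt((619*(1/495))**2 + 36481) + 360285) = (-578 + 309/631)*(sqrt((619/495)**2 + 36481) + 360285) = -364409*(sqrt(383161/245025 + 36481) + 360285)/631 = -364409*(sqrt(8939140186/245025) + 360285)/631 = -364409*(sqrt(8939140186)/495 + 360285)/631 = -364409*(360285 + sqrt(8939140186)/495)/631 = -131291096565/631 - 364409*sqrt(8939140186)/312345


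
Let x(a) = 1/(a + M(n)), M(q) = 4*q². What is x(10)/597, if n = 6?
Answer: 1/91938 ≈ 1.0877e-5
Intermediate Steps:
x(a) = 1/(144 + a) (x(a) = 1/(a + 4*6²) = 1/(a + 4*36) = 1/(a + 144) = 1/(144 + a))
x(10)/597 = 1/((144 + 10)*597) = (1/597)/154 = (1/154)*(1/597) = 1/91938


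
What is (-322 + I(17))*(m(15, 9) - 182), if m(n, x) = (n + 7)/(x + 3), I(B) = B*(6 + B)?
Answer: -24863/2 ≈ -12432.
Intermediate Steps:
m(n, x) = (7 + n)/(3 + x)
(-322 + I(17))*(m(15, 9) - 182) = (-322 + 17*(6 + 17))*((7 + 15)/(3 + 9) - 182) = (-322 + 17*23)*(22/12 - 182) = (-322 + 391)*((1/12)*22 - 182) = 69*(11/6 - 182) = 69*(-1081/6) = -24863/2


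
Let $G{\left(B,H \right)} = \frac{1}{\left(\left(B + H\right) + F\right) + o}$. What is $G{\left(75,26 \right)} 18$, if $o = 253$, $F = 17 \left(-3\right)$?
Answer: $\frac{6}{101} \approx 0.059406$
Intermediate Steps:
$F = -51$
$G{\left(B,H \right)} = \frac{1}{202 + B + H}$ ($G{\left(B,H \right)} = \frac{1}{\left(\left(B + H\right) - 51\right) + 253} = \frac{1}{\left(-51 + B + H\right) + 253} = \frac{1}{202 + B + H}$)
$G{\left(75,26 \right)} 18 = \frac{1}{202 + 75 + 26} \cdot 18 = \frac{1}{303} \cdot 18 = \frac{6}{101}$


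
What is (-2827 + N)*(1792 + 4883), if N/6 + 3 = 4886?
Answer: 176693925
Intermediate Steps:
N = 29298 (N = -18 + 6*4886 = -18 + 29316 = 29298)
(-2827 + N)*(1792 + 4883) = (-2827 + 29298)*(1792 + 4883) = 26471*6675 = 176693925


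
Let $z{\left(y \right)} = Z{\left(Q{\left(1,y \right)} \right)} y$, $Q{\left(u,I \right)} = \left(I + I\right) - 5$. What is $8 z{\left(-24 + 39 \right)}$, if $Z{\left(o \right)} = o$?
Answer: $3000$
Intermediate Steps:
$Q{\left(u,I \right)} = -5 + 2 I$ ($Q{\left(u,I \right)} = 2 I - 5 = -5 + 2 I$)
$z{\left(y \right)} = y \left(-5 + 2 y\right)$ ($z{\left(y \right)} = \left(-5 + 2 y\right) y = y \left(-5 + 2 y\right)$)
$8 z{\left(-24 + 39 \right)} = 8 \left(-24 + 39\right) \left(-5 + 2 \left(-24 + 39\right)\right) = 8 \cdot 15 \left(-5 + 2 \cdot 15\right) = 8 \cdot 15 \left(-5 + 30\right) = 8 \cdot 15 \cdot 25 = 8 \cdot 375 = 3000$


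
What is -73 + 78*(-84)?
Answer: -6625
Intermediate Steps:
-73 + 78*(-84) = -73 - 6552 = -6625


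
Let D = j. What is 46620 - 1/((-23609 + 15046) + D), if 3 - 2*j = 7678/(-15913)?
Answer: 12702580382846/272470621 ≈ 46620.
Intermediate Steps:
j = 55417/31826 (j = 3/2 - 3839/(-15913) = 3/2 - 3839*(-1)/15913 = 3/2 - 1/2*(-7678/15913) = 3/2 + 3839/15913 = 55417/31826 ≈ 1.7412)
D = 55417/31826 ≈ 1.7412
46620 - 1/((-23609 + 15046) + D) = 46620 - 1/((-23609 + 15046) + 55417/31826) = 46620 - 1/(-8563 + 55417/31826) = 46620 - 1/(-272470621/31826) = 46620 - 1*(-31826/272470621) = 46620 + 31826/272470621 = 12702580382846/272470621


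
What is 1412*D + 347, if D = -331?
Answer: -467025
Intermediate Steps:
1412*D + 347 = 1412*(-331) + 347 = -467372 + 347 = -467025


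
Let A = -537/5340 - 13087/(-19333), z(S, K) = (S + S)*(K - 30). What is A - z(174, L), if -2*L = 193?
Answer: 1514937474533/34412740 ≈ 44023.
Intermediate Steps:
L = -193/2 (L = -½*193 = -193/2 ≈ -96.500)
z(S, K) = 2*S*(-30 + K) (z(S, K) = (2*S)*(-30 + K) = 2*S*(-30 + K))
A = 19834253/34412740 (A = -537*1/5340 - 13087*(-1/19333) = -179/1780 + 13087/19333 = 19834253/34412740 ≈ 0.57636)
A - z(174, L) = 19834253/34412740 - 2*174*(-30 - 193/2) = 19834253/34412740 - 2*174*(-253)/2 = 19834253/34412740 - 1*(-44022) = 19834253/34412740 + 44022 = 1514937474533/34412740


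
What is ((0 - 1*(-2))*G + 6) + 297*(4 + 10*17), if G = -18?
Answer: 51648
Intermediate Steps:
((0 - 1*(-2))*G + 6) + 297*(4 + 10*17) = ((0 - 1*(-2))*(-18) + 6) + 297*(4 + 10*17) = ((0 + 2)*(-18) + 6) + 297*(4 + 170) = (2*(-18) + 6) + 297*174 = (-36 + 6) + 51678 = -30 + 51678 = 51648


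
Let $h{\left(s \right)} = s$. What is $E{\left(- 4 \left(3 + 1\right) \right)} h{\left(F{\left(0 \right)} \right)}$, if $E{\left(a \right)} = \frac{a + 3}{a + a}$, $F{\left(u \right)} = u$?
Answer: $0$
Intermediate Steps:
$E{\left(a \right)} = \frac{3 + a}{2 a}$
$E{\left(- 4 \left(3 + 1\right) \right)} h{\left(F{\left(0 \right)} \right)} = \frac{3 - 4 \left(3 + 1\right)}{2 \left(- 4 \left(3 + 1\right)\right)} 0 = \frac{3 - 16}{2 \left(\left(-4\right) 4\right)} 0 = \frac{3 - 16}{2 \left(-16\right)} 0 = \frac{1}{2} \left(- \frac{1}{16}\right) \left(-13\right) 0 = \frac{13}{32} \cdot 0 = 0$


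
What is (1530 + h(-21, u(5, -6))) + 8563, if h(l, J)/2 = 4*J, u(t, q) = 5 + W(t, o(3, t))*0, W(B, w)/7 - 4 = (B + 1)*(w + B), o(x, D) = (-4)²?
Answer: 10133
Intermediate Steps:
o(x, D) = 16
W(B, w) = 28 + 7*(1 + B)*(B + w) (W(B, w) = 28 + 7*((B + 1)*(w + B)) = 28 + 7*((1 + B)*(B + w)) = 28 + 7*(1 + B)*(B + w))
u(t, q) = 5 (u(t, q) = 5 + (28 + 7*t + 7*16 + 7*t² + 7*t*16)*0 = 5 + (28 + 7*t + 112 + 7*t² + 112*t)*0 = 5 + (140 + 7*t² + 119*t)*0 = 5 + 0 = 5)
h(l, J) = 8*J (h(l, J) = 2*(4*J) = 8*J)
(1530 + h(-21, u(5, -6))) + 8563 = (1530 + 8*5) + 8563 = (1530 + 40) + 8563 = 1570 + 8563 = 10133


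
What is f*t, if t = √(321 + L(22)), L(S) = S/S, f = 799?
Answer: 799*√322 ≈ 14338.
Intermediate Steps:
L(S) = 1
t = √322 (t = √(321 + 1) = √322 ≈ 17.944)
f*t = 799*√322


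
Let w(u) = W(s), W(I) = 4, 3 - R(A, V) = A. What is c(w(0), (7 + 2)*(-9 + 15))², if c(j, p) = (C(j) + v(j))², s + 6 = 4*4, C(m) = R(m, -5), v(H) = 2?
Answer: 1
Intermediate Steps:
R(A, V) = 3 - A
C(m) = 3 - m
s = 10 (s = -6 + 4*4 = -6 + 16 = 10)
w(u) = 4
c(j, p) = (5 - j)² (c(j, p) = ((3 - j) + 2)² = (5 - j)²)
c(w(0), (7 + 2)*(-9 + 15))² = ((-5 + 4)²)² = ((-1)²)² = 1² = 1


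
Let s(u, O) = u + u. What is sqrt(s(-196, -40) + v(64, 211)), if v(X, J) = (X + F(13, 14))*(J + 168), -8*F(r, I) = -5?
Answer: 3*sqrt(42846)/4 ≈ 155.24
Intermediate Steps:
F(r, I) = 5/8 (F(r, I) = -1/8*(-5) = 5/8)
s(u, O) = 2*u
v(X, J) = (168 + J)*(5/8 + X) (v(X, J) = (X + 5/8)*(J + 168) = (5/8 + X)*(168 + J) = (168 + J)*(5/8 + X))
sqrt(s(-196, -40) + v(64, 211)) = sqrt(2*(-196) + (105 + 168*64 + (5/8)*211 + 211*64)) = sqrt(-392 + (105 + 10752 + 1055/8 + 13504)) = sqrt(-392 + 195943/8) = sqrt(192807/8) = 3*sqrt(42846)/4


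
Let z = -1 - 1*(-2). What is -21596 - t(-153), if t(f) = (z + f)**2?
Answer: -44700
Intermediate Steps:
z = 1 (z = -1 + 2 = 1)
t(f) = (1 + f)**2
-21596 - t(-153) = -21596 - (1 - 153)**2 = -21596 - 1*(-152)**2 = -21596 - 1*23104 = -21596 - 23104 = -44700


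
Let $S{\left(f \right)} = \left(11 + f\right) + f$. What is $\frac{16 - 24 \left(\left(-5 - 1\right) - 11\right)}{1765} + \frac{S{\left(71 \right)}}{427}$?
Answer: $\frac{451093}{753655} \approx 0.59854$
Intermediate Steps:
$S{\left(f \right)} = 11 + 2 f$
$\frac{16 - 24 \left(\left(-5 - 1\right) - 11\right)}{1765} + \frac{S{\left(71 \right)}}{427} = \frac{16 - 24 \left(\left(-5 - 1\right) - 11\right)}{1765} + \frac{11 + 2 \cdot 71}{427} = \left(16 - 24 \left(-6 - 11\right)\right) \frac{1}{1765} + \left(11 + 142\right) \frac{1}{427} = \left(16 - -408\right) \frac{1}{1765} + 153 \cdot \frac{1}{427} = \left(16 + 408\right) \frac{1}{1765} + \frac{153}{427} = 424 \cdot \frac{1}{1765} + \frac{153}{427} = \frac{424}{1765} + \frac{153}{427} = \frac{451093}{753655}$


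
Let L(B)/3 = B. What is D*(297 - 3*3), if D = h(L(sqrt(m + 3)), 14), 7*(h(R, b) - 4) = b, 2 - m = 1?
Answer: 1728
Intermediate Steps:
m = 1 (m = 2 - 1*1 = 2 - 1 = 1)
L(B) = 3*B
h(R, b) = 4 + b/7
D = 6 (D = 4 + (1/7)*14 = 4 + 2 = 6)
D*(297 - 3*3) = 6*(297 - 3*3) = 6*(297 - 9) = 6*288 = 1728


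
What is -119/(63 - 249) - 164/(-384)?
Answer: 3175/2976 ≈ 1.0669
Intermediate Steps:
-119/(63 - 249) - 164/(-384) = -119/(-186) - 164*(-1/384) = -119*(-1/186) + 41/96 = 119/186 + 41/96 = 3175/2976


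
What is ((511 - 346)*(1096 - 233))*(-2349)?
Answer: -334485855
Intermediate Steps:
((511 - 346)*(1096 - 233))*(-2349) = (165*863)*(-2349) = 142395*(-2349) = -334485855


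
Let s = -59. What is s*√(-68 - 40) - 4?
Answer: -4 - 354*I*√3 ≈ -4.0 - 613.15*I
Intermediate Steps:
s*√(-68 - 40) - 4 = -59*√(-68 - 40) - 4 = -354*I*√3 - 4 = -4 - 354*I*√3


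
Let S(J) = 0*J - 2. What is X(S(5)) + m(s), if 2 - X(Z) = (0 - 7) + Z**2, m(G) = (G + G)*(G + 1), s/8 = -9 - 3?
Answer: 18245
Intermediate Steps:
S(J) = -2 (S(J) = 0 - 2 = -2)
s = -96 (s = 8*(-9 - 3) = 8*(-12) = -96)
m(G) = 2*G*(1 + G) (m(G) = (2*G)*(1 + G) = 2*G*(1 + G))
X(Z) = 9 - Z**2 (X(Z) = 2 - ((0 - 7) + Z**2) = 2 - (-7 + Z**2) = 2 + (7 - Z**2) = 9 - Z**2)
X(S(5)) + m(s) = (9 - 1*(-2)**2) + 2*(-96)*(1 - 96) = (9 - 1*4) + 2*(-96)*(-95) = (9 - 4) + 18240 = 5 + 18240 = 18245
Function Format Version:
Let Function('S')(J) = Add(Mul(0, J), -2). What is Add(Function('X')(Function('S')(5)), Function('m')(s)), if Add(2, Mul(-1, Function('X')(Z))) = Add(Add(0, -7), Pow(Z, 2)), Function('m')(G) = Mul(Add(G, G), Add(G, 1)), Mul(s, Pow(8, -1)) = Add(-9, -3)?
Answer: 18245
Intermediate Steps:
Function('S')(J) = -2 (Function('S')(J) = Add(0, -2) = -2)
s = -96 (s = Mul(8, Add(-9, -3)) = Mul(8, -12) = -96)
Function('m')(G) = Mul(2, G, Add(1, G)) (Function('m')(G) = Mul(Mul(2, G), Add(1, G)) = Mul(2, G, Add(1, G)))
Function('X')(Z) = Add(9, Mul(-1, Pow(Z, 2))) (Function('X')(Z) = Add(2, Mul(-1, Add(Add(0, -7), Pow(Z, 2)))) = Add(2, Mul(-1, Add(-7, Pow(Z, 2)))) = Add(2, Add(7, Mul(-1, Pow(Z, 2)))) = Add(9, Mul(-1, Pow(Z, 2))))
Add(Function('X')(Function('S')(5)), Function('m')(s)) = Add(Add(9, Mul(-1, Pow(-2, 2))), Mul(2, -96, Add(1, -96))) = Add(Add(9, Mul(-1, 4)), Mul(2, -96, -95)) = Add(Add(9, -4), 18240) = Add(5, 18240) = 18245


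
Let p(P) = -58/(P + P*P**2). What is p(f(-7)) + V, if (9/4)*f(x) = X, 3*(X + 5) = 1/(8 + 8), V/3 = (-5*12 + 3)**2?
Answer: 160309990701/16439615 ≈ 9751.4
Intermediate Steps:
V = 9747 (V = 3*(-5*12 + 3)**2 = 3*(-60 + 3)**2 = 3*(-57)**2 = 3*3249 = 9747)
X = -239/48 (X = -5 + 1/(3*(8 + 8)) = -5 + (1/3)/16 = -5 + (1/3)*(1/16) = -5 + 1/48 = -239/48 ≈ -4.9792)
f(x) = -239/108 (f(x) = (4/9)*(-239/48) = -239/108)
p(P) = -58/(P + P**3)
p(f(-7)) + V = -58/(-239/108 + (-239/108)**3) + 9747 = -58/(-239/108 - 13651919/1259712) + 9747 = -58/(-16439615/1259712) + 9747 = -58*(-1259712/16439615) + 9747 = 73063296/16439615 + 9747 = 160309990701/16439615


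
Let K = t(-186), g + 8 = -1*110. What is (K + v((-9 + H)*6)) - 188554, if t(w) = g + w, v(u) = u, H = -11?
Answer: -188978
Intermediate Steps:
g = -118 (g = -8 - 1*110 = -8 - 110 = -118)
t(w) = -118 + w
K = -304 (K = -118 - 186 = -304)
(K + v((-9 + H)*6)) - 188554 = (-304 + (-9 - 11)*6) - 188554 = (-304 - 20*6) - 188554 = (-304 - 120) - 188554 = -424 - 188554 = -188978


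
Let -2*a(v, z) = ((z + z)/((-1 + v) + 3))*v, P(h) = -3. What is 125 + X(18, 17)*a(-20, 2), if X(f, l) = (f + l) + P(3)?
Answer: 485/9 ≈ 53.889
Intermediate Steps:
X(f, l) = -3 + f + l (X(f, l) = (f + l) - 3 = -3 + f + l)
a(v, z) = -v*z/(2 + v) (a(v, z) = -(z + z)/((-1 + v) + 3)*v/2 = -(2*z)/(2 + v)*v/2 = -2*z/(2 + v)*v/2 = -v*z/(2 + v))
125 + X(18, 17)*a(-20, 2) = 125 + (-3 + 18 + 17)*(-1*(-20)*2/(2 - 20)) = 125 + 32*(-1*(-20)*2/(-18)) = 125 + 32*(-1*(-20)*2*(-1/18)) = 125 + 32*(-20/9) = 125 - 640/9 = 485/9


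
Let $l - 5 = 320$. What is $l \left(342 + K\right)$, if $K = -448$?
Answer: $-34450$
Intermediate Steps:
$l = 325$ ($l = 5 + 320 = 325$)
$l \left(342 + K\right) = 325 \left(342 - 448\right) = 325 \left(-106\right) = -34450$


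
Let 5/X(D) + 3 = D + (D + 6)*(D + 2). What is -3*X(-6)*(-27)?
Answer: -45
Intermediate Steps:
X(D) = 5/(-3 + D + (2 + D)*(6 + D)) (X(D) = 5/(-3 + (D + (D + 6)*(D + 2))) = 5/(-3 + (D + (6 + D)*(2 + D))) = 5/(-3 + (D + (2 + D)*(6 + D))) = 5/(-3 + D + (2 + D)*(6 + D)))
-3*X(-6)*(-27) = -15/(9 + (-6)² + 9*(-6))*(-27) = -15/(9 + 36 - 54)*(-27) = -15/(-9)*(-27) = -15*(-1)/9*(-27) = -3*(-5/9)*(-27) = (5/3)*(-27) = -45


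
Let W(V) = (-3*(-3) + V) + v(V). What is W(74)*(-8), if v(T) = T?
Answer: -1256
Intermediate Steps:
W(V) = 9 + 2*V (W(V) = (-3*(-3) + V) + V = (9 + V) + V = 9 + 2*V)
W(74)*(-8) = (9 + 2*74)*(-8) = (9 + 148)*(-8) = 157*(-8) = -1256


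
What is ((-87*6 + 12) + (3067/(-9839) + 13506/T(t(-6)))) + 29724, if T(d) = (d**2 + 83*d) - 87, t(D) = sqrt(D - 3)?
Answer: 2273043673631/77856007 - 373666*I/7913 ≈ 29195.0 - 47.222*I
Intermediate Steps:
t(D) = sqrt(-3 + D)
T(d) = -87 + d**2 + 83*d
((-87*6 + 12) + (3067/(-9839) + 13506/T(t(-6)))) + 29724 = ((-87*6 + 12) + (3067/(-9839) + 13506/(-87 + (sqrt(-3 - 6))**2 + 83*sqrt(-3 - 6)))) + 29724 = ((-522 + 12) + (3067*(-1/9839) + 13506/(-87 + (sqrt(-9))**2 + 83*sqrt(-9)))) + 29724 = (-510 + (-3067/9839 + 13506/(-87 + (3*I)**2 + 83*(3*I)))) + 29724 = (-510 + (-3067/9839 + 13506/(-87 - 9 + 249*I))) + 29724 = (-510 + (-3067/9839 + 13506/(-96 + 249*I))) + 29724 = (-510 + (-3067/9839 + 13506*((-96 - 249*I)/71217))) + 29724 = (-510 + (-3067/9839 + 4502*(-96 - 249*I)/23739)) + 29724 = (-5020957/9839 + 4502*(-96 - 249*I)/23739) + 29724 = 287433479/9839 + 4502*(-96 - 249*I)/23739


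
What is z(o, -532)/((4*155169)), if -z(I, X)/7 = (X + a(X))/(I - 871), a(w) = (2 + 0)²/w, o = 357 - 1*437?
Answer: -70757/11214994644 ≈ -6.3091e-6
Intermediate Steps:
o = -80 (o = 357 - 437 = -80)
a(w) = 4/w (a(w) = 2²/w = 4/w)
z(I, X) = -7*(X + 4/X)/(-871 + I) (z(I, X) = -7*(X + 4/X)/(I - 871) = -7*(X + 4/X)/(-871 + I))
z(o, -532)/((4*155169)) = (7*(-4 - 1*(-532)²)/(-532*(-871 - 80)))/((4*155169)) = (7*(-1/532)*(-4 - 1*283024)/(-951))/620676 = (7*(-1/532)*(-1/951)*(-4 - 283024))*(1/620676) = (7*(-1/532)*(-1/951)*(-283028))*(1/620676) = -70757/18069*1/620676 = -70757/11214994644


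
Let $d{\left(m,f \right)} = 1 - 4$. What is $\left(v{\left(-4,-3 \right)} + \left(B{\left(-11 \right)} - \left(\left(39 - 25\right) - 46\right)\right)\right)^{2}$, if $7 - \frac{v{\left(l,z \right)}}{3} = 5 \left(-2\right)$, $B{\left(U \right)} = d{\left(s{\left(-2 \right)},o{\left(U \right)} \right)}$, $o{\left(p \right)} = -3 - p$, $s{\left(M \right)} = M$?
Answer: $6400$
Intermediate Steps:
$d{\left(m,f \right)} = -3$
$B{\left(U \right)} = -3$
$v{\left(l,z \right)} = 51$ ($v{\left(l,z \right)} = 21 - 3 \cdot 5 \left(-2\right) = 21 - -30 = 21 + 30 = 51$)
$\left(v{\left(-4,-3 \right)} + \left(B{\left(-11 \right)} - \left(\left(39 - 25\right) - 46\right)\right)\right)^{2} = \left(51 - -29\right)^{2} = \left(51 + \left(-3 + 32\right)\right)^{2} = \left(51 + 29\right)^{2} = 80^{2} = 6400$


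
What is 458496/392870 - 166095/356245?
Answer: 9808316487/13995797315 ≈ 0.70080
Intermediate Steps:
458496/392870 - 166095/356245 = 458496*(1/392870) - 166095*1/356245 = 229248/196435 - 33219/71249 = 9808316487/13995797315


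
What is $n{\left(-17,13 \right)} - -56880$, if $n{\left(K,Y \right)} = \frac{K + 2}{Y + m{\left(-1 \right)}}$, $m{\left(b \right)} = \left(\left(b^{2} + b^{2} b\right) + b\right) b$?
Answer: $\frac{796305}{14} \approx 56879.0$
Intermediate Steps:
$m{\left(b \right)} = b \left(b + b^{2} + b^{3}\right)$ ($m{\left(b \right)} = \left(\left(b^{2} + b^{3}\right) + b\right) b = \left(b + b^{2} + b^{3}\right) b = b \left(b + b^{2} + b^{3}\right)$)
$n{\left(K,Y \right)} = \frac{2 + K}{1 + Y}$ ($n{\left(K,Y \right)} = \frac{K + 2}{Y + \left(-1\right)^{2} \left(1 - 1 + \left(-1\right)^{2}\right)} = \frac{2 + K}{Y + 1 \left(1 - 1 + 1\right)} = \frac{2 + K}{Y + 1 \cdot 1} = \frac{2 + K}{Y + 1} = \frac{2 + K}{1 + Y}$)
$n{\left(-17,13 \right)} - -56880 = \frac{2 - 17}{1 + 13} - -56880 = \frac{1}{14} \left(-15\right) + 56880 = - \frac{15}{14} + 56880 = \frac{796305}{14}$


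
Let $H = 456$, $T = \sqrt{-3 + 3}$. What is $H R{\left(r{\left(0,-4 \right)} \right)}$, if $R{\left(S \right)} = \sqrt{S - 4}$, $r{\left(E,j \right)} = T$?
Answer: $912 i \approx 912.0 i$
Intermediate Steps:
$T = 0$ ($T = \sqrt{0} = 0$)
$r{\left(E,j \right)} = 0$
$R{\left(S \right)} = \sqrt{-4 + S}$
$H R{\left(r{\left(0,-4 \right)} \right)} = 456 \sqrt{-4 + 0} = 456 \sqrt{-4} = 456 \cdot 2 i = 912 i$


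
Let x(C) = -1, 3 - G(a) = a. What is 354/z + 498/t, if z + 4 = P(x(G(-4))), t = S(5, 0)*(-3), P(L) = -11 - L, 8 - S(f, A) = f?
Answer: -1693/21 ≈ -80.619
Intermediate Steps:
S(f, A) = 8 - f
G(a) = 3 - a
t = -9 (t = (8 - 1*5)*(-3) = (8 - 5)*(-3) = 3*(-3) = -9)
z = -14 (z = -4 + (-11 - 1*(-1)) = -4 + (-11 + 1) = -4 - 10 = -14)
354/z + 498/t = 354/(-14) + 498/(-9) = 354*(-1/14) + 498*(-⅑) = -177/7 - 166/3 = -1693/21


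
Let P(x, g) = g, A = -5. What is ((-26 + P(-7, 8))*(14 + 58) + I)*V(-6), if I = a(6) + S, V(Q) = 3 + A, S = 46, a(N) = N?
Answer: 2488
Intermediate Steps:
V(Q) = -2 (V(Q) = 3 - 5 = -2)
I = 52 (I = 6 + 46 = 52)
((-26 + P(-7, 8))*(14 + 58) + I)*V(-6) = ((-26 + 8)*(14 + 58) + 52)*(-2) = (-18*72 + 52)*(-2) = (-1296 + 52)*(-2) = -1244*(-2) = 2488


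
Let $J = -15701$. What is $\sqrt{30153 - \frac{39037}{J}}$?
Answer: $\frac{\sqrt{7433972724290}}{15701} \approx 173.65$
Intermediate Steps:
$\sqrt{30153 - \frac{39037}{J}} = \sqrt{30153 - \frac{39037}{-15701}} = \sqrt{30153 - - \frac{39037}{15701}} = \sqrt{30153 + \frac{39037}{15701}} = \sqrt{\frac{473471290}{15701}} = \frac{\sqrt{7433972724290}}{15701}$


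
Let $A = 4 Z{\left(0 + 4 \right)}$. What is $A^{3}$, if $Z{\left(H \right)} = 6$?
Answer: $13824$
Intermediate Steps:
$A = 24$ ($A = 4 \cdot 6 = 24$)
$A^{3} = 24^{3} = 13824$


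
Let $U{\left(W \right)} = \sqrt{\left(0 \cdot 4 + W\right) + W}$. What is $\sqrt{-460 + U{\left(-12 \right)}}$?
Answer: $\sqrt{-460 + 2 i \sqrt{6}} \approx 0.1142 + 21.448 i$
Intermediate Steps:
$U{\left(W \right)} = \sqrt{2} \sqrt{W}$ ($U{\left(W \right)} = \sqrt{\left(0 + W\right) + W} = \sqrt{W + W} = \sqrt{2 W} = \sqrt{2} \sqrt{W}$)
$\sqrt{-460 + U{\left(-12 \right)}} = \sqrt{-460 + \sqrt{2} \sqrt{-12}} = \sqrt{-460 + \sqrt{2} \cdot 2 i \sqrt{3}} = \sqrt{-460 + 2 i \sqrt{6}}$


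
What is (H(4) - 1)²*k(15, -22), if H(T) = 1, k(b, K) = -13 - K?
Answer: 0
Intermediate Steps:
(H(4) - 1)²*k(15, -22) = (1 - 1)²*(-13 - 1*(-22)) = 0²*(-13 + 22) = 0*9 = 0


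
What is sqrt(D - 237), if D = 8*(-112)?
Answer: I*sqrt(1133) ≈ 33.66*I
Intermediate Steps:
D = -896
sqrt(D - 237) = sqrt(-896 - 237) = sqrt(-1133) = I*sqrt(1133)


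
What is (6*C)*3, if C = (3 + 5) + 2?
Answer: 180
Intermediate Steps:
C = 10 (C = 8 + 2 = 10)
(6*C)*3 = (6*10)*3 = 60*3 = 180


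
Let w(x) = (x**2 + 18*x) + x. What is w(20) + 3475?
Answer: 4255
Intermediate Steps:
w(x) = x**2 + 19*x
w(20) + 3475 = 20*(19 + 20) + 3475 = 20*39 + 3475 = 780 + 3475 = 4255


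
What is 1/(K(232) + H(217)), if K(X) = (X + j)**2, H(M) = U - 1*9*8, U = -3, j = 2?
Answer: 1/54681 ≈ 1.8288e-5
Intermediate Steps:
H(M) = -75 (H(M) = -3 - 1*9*8 = -3 - 9*8 = -3 - 72 = -75)
K(X) = (2 + X)**2 (K(X) = (X + 2)**2 = (2 + X)**2)
1/(K(232) + H(217)) = 1/((2 + 232)**2 - 75) = 1/(234**2 - 75) = 1/(54756 - 75) = 1/54681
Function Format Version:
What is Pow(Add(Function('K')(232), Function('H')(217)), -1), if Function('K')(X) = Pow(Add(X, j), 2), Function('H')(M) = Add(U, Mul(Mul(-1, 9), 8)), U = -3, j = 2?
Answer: Rational(1, 54681) ≈ 1.8288e-5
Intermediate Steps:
Function('H')(M) = -75 (Function('H')(M) = Add(-3, Mul(Mul(-1, 9), 8)) = Add(-3, Mul(-9, 8)) = Add(-3, -72) = -75)
Function('K')(X) = Pow(Add(2, X), 2) (Function('K')(X) = Pow(Add(X, 2), 2) = Pow(Add(2, X), 2))
Pow(Add(Function('K')(232), Function('H')(217)), -1) = Pow(Add(Pow(Add(2, 232), 2), -75), -1) = Pow(Add(Pow(234, 2), -75), -1) = Pow(Add(54756, -75), -1) = Pow(54681, -1) = Rational(1, 54681)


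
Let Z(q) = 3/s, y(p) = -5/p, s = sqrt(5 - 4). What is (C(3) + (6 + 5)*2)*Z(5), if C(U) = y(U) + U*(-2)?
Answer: 43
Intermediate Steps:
s = 1 (s = sqrt(1) = 1)
Z(q) = 3 (Z(q) = 3/1 = 3*1 = 3)
C(U) = -5/U - 2*U (C(U) = -5/U + U*(-2) = -5/U - 2*U)
(C(3) + (6 + 5)*2)*Z(5) = ((-5/3 - 2*3) + (6 + 5)*2)*3 = ((-5*1/3 - 6) + 11*2)*3 = ((-5/3 - 6) + 22)*3 = (-23/3 + 22)*3 = (43/3)*3 = 43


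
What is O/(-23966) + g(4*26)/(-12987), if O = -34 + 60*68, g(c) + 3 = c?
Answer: -27482984/155623221 ≈ -0.17660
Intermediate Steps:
g(c) = -3 + c
O = 4046 (O = -34 + 4080 = 4046)
O/(-23966) + g(4*26)/(-12987) = 4046/(-23966) + (-3 + 4*26)/(-12987) = 4046*(-1/23966) + (-3 + 104)*(-1/12987) = -2023/11983 + 101*(-1/12987) = -2023/11983 - 101/12987 = -27482984/155623221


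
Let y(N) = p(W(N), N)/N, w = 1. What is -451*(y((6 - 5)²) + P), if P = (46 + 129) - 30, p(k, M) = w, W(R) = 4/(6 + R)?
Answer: -65846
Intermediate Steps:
p(k, M) = 1
y(N) = 1/N
P = 145 (P = 175 - 30 = 145)
-451*(y((6 - 5)²) + P) = -451*(1/((6 - 5)²) + 145) = -451*(1/(1²) + 145) = -451*(1/1 + 145) = -451*(1 + 145) = -451*146 = -65846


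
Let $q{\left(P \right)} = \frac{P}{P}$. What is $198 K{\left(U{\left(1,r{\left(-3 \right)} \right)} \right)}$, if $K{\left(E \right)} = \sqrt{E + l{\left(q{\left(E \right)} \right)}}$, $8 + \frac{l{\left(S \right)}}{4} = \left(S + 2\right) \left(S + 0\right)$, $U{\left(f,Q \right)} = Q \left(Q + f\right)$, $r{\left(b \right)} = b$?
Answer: $198 i \sqrt{14} \approx 740.85 i$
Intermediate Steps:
$q{\left(P \right)} = 1$
$l{\left(S \right)} = -32 + 4 S \left(2 + S\right)$ ($l{\left(S \right)} = -32 + 4 \left(S + 2\right) \left(S + 0\right) = -32 + 4 \left(2 + S\right) S = -32 + 4 S \left(2 + S\right)$)
$K{\left(E \right)} = \sqrt{-20 + E}$ ($K{\left(E \right)} = \sqrt{E + \left(-32 + 4 \cdot 1^{2} + 8 \cdot 1\right)} = \sqrt{E + \left(-32 + 4 \cdot 1 + 8\right)} = \sqrt{E + \left(-32 + 4 + 8\right)} = \sqrt{E - 20} = \sqrt{-20 + E}$)
$198 K{\left(U{\left(1,r{\left(-3 \right)} \right)} \right)} = 198 \sqrt{-20 - 3 \left(-3 + 1\right)} = 198 \sqrt{-20 - -6} = 198 \sqrt{-20 + 6} = 198 \sqrt{-14} = 198 i \sqrt{14}$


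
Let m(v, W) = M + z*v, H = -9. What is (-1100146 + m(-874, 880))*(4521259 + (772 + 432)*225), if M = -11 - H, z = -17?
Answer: -5200882241110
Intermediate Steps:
M = -2 (M = -11 - 1*(-9) = -11 + 9 = -2)
m(v, W) = -2 - 17*v
(-1100146 + m(-874, 880))*(4521259 + (772 + 432)*225) = (-1100146 + (-2 - 17*(-874)))*(4521259 + (772 + 432)*225) = (-1100146 + (-2 + 14858))*(4521259 + 1204*225) = (-1100146 + 14856)*(4521259 + 270900) = -1085290*4792159 = -5200882241110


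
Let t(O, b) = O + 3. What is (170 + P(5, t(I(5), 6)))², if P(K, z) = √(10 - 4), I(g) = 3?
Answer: (170 + √6)² ≈ 29739.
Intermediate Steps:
t(O, b) = 3 + O
P(K, z) = √6
(170 + P(5, t(I(5), 6)))² = (170 + √6)²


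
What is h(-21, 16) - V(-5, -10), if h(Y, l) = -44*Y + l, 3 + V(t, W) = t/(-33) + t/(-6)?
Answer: 62173/66 ≈ 942.02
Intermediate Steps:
V(t, W) = -3 - 13*t/66 (V(t, W) = -3 + (t/(-33) + t/(-6)) = -3 + (t*(-1/33) + t*(-⅙)) = -3 + (-t/33 - t/6) = -3 - 13*t/66)
h(Y, l) = l - 44*Y
h(-21, 16) - V(-5, -10) = (16 - 44*(-21)) - (-3 - 13/66*(-5)) = (16 + 924) - (-3 + 65/66) = 940 - 1*(-133/66) = 940 + 133/66 = 62173/66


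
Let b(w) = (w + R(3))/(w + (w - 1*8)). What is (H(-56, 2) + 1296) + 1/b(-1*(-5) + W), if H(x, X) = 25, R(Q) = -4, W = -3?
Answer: 1323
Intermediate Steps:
b(w) = (-4 + w)/(-8 + 2*w) (b(w) = (w - 4)/(w + (w - 1*8)) = (-4 + w)/(w + (w - 8)) = (-4 + w)/(w + (-8 + w)) = (-4 + w)/(-8 + 2*w))
(H(-56, 2) + 1296) + 1/b(-1*(-5) + W) = (25 + 1296) + 1/(½) = 1321 + 2 = 1323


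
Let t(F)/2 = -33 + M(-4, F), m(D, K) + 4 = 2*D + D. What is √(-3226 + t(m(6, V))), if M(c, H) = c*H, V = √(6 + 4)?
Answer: 2*I*√851 ≈ 58.344*I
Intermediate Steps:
V = √10 ≈ 3.1623
M(c, H) = H*c
m(D, K) = -4 + 3*D (m(D, K) = -4 + (2*D + D) = -4 + 3*D)
t(F) = -66 - 8*F (t(F) = 2*(-33 + F*(-4)) = 2*(-33 - 4*F) = -66 - 8*F)
√(-3226 + t(m(6, V))) = √(-3226 + (-66 - 8*(-4 + 3*6))) = √(-3226 + (-66 - 8*(-4 + 18))) = √(-3226 + (-66 - 8*14)) = √(-3226 + (-66 - 112)) = √(-3226 - 178) = √(-3404) = 2*I*√851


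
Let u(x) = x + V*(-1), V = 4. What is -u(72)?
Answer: -68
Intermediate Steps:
u(x) = -4 + x (u(x) = x + 4*(-1) = x - 4 = -4 + x)
-u(72) = -(-4 + 72) = -1*68 = -68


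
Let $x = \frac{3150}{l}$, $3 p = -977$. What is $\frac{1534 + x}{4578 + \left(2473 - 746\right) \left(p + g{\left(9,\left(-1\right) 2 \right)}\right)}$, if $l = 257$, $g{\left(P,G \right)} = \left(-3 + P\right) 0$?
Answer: $- \frac{1192164}{430101065} \approx -0.0027718$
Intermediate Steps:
$p = - \frac{977}{3}$ ($p = \frac{1}{3} \left(-977\right) = - \frac{977}{3} \approx -325.67$)
$g{\left(P,G \right)} = 0$
$x = \frac{3150}{257} \approx 12.257$
$\frac{1534 + x}{4578 + \left(2473 - 746\right) \left(p + g{\left(9,\left(-1\right) 2 \right)}\right)} = \frac{1534 + \frac{3150}{257}}{4578 + \left(2473 - 746\right) \left(- \frac{977}{3} + 0\right)} = \frac{397388}{257 \left(4578 + 1727 \left(- \frac{977}{3}\right)\right)} = \frac{397388}{257 \left(4578 - \frac{1687279}{3}\right)} = \frac{397388}{257 \left(- \frac{1673545}{3}\right)} = \frac{397388}{257} \left(- \frac{3}{1673545}\right) = - \frac{1192164}{430101065}$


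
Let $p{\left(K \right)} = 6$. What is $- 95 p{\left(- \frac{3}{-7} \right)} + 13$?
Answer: $-557$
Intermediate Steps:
$- 95 p{\left(- \frac{3}{-7} \right)} + 13 = \left(-95\right) 6 + 13 = -570 + 13 = -557$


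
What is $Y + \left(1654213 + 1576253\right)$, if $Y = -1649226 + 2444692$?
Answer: $4025932$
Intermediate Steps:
$Y = 795466$
$Y + \left(1654213 + 1576253\right) = 795466 + \left(1654213 + 1576253\right) = 795466 + 3230466 = 4025932$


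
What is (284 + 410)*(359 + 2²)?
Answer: 251922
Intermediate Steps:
(284 + 410)*(359 + 2²) = 694*(359 + 4) = 694*363 = 251922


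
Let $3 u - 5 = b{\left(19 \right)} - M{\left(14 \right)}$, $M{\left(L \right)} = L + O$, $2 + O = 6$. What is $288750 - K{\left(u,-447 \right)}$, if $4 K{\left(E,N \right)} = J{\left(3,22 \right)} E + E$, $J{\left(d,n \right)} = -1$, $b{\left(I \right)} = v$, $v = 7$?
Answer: $288750$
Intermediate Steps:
$b{\left(I \right)} = 7$
$O = 4$ ($O = -2 + 6 = 4$)
$M{\left(L \right)} = 4 + L$ ($M{\left(L \right)} = L + 4 = 4 + L$)
$u = -2$ ($u = \frac{5}{3} + \frac{7 - \left(4 + 14\right)}{3} = \frac{5}{3} + \frac{7 - 18}{3} = \frac{5}{3} + \frac{1}{3} \left(-11\right) = \frac{5}{3} - \frac{11}{3} = -2$)
$K{\left(E,N \right)} = 0$ ($K{\left(E,N \right)} = \frac{- E + E}{4} = \frac{1}{4} \cdot 0 = 0$)
$288750 - K{\left(u,-447 \right)} = 288750 - 0 = 288750 + 0 = 288750$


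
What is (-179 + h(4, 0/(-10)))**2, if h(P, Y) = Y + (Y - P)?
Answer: 33489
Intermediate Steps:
h(P, Y) = -P + 2*Y
(-179 + h(4, 0/(-10)))**2 = (-179 + (-1*4 + 2*(0/(-10))))**2 = (-179 + (-4 + 2*(0*(-1/10))))**2 = (-179 + (-4 + 2*0))**2 = (-179 + (-4 + 0))**2 = (-179 - 4)**2 = (-183)**2 = 33489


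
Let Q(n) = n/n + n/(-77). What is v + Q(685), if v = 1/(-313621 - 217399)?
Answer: -46122891/5841220 ≈ -7.8961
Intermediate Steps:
v = -1/531020 (v = 1/(-531020) = -1/531020 ≈ -1.8832e-6)
Q(n) = 1 - n/77 (Q(n) = 1 + n*(-1/77) = 1 - n/77)
v + Q(685) = -1/531020 + (1 - 1/77*685) = -1/531020 + (1 - 685/77) = -1/531020 - 608/77 = -46122891/5841220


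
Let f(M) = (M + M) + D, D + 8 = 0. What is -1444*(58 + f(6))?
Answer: -89528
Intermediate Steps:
D = -8 (D = -8 + 0 = -8)
f(M) = -8 + 2*M (f(M) = (M + M) - 8 = 2*M - 8 = -8 + 2*M)
-1444*(58 + f(6)) = -1444*(58 + (-8 + 2*6)) = -1444*(58 + (-8 + 12)) = -1444*(58 + 4) = -1444*62 = -89528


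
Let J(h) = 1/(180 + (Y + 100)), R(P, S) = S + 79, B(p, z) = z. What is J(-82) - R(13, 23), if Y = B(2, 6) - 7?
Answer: -28457/279 ≈ -102.00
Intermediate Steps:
R(P, S) = 79 + S
Y = -1 (Y = 6 - 7 = -1)
J(h) = 1/279 (J(h) = 1/(180 + (-1 + 100)) = 1/(180 + 99) = 1/279)
J(-82) - R(13, 23) = 1/279 - (79 + 23) = 1/279 - 1*102 = 1/279 - 102 = -28457/279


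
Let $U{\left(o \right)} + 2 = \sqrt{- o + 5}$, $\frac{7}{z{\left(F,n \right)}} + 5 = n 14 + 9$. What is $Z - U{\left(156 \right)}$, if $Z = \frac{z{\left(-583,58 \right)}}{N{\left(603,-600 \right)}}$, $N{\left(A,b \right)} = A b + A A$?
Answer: $\frac{2952295}{1476144} - i \sqrt{151} \approx 2.0 - 12.288 i$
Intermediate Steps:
$N{\left(A,b \right)} = A^{2} + A b$ ($N{\left(A,b \right)} = A b + A^{2} = A^{2} + A b$)
$z{\left(F,n \right)} = \frac{7}{4 + 14 n}$ ($z{\left(F,n \right)} = \frac{7}{-5 + \left(n 14 + 9\right)} = \frac{7}{-5 + \left(14 n + 9\right)} = \frac{7}{-5 + \left(9 + 14 n\right)} = \frac{7}{4 + 14 n}$)
$Z = \frac{7}{1476144}$ ($Z = \frac{\frac{7}{2} \frac{1}{2 + 7 \cdot 58}}{603 \left(603 - 600\right)} = \frac{\frac{7}{2} \frac{1}{2 + 406}}{603 \cdot 3} = \frac{\frac{7}{2} \cdot \frac{1}{408}}{1809} = \frac{7}{2} \cdot \frac{1}{408} \cdot \frac{1}{1809} = \frac{7}{816} \cdot \frac{1}{1809} = \frac{7}{1476144} \approx 4.7421 \cdot 10^{-6}$)
$U{\left(o \right)} = -2 + \sqrt{5 - o}$ ($U{\left(o \right)} = -2 + \sqrt{- o + 5} = -2 + \sqrt{5 - o}$)
$Z - U{\left(156 \right)} = \frac{7}{1476144} - \left(-2 + \sqrt{5 - 156}\right) = \frac{7}{1476144} - \left(-2 + \sqrt{-151}\right) = \frac{7}{1476144} - \left(-2 + i \sqrt{151}\right) = \frac{7}{1476144} + \left(2 - i \sqrt{151}\right) = \frac{2952295}{1476144} - i \sqrt{151}$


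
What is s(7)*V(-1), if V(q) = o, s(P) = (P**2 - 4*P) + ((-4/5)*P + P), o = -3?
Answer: -336/5 ≈ -67.200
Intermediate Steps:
s(P) = P**2 - 19*P/5 (s(P) = (P**2 - 4*P) + ((-4*1/5)*P + P) = (P**2 - 4*P) + (-4*P/5 + P) = (P**2 - 4*P) + P/5 = P**2 - 19*P/5)
V(q) = -3
s(7)*V(-1) = ((1/5)*7*(-19 + 5*7))*(-3) = ((1/5)*7*(-19 + 35))*(-3) = ((1/5)*7*16)*(-3) = (112/5)*(-3) = -336/5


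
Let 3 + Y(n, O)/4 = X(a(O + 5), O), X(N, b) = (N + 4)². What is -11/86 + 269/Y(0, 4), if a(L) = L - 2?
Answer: 8971/20296 ≈ 0.44201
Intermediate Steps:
a(L) = -2 + L
X(N, b) = (4 + N)²
Y(n, O) = -12 + 4*(7 + O)² (Y(n, O) = -12 + 4*(4 + (-2 + (O + 5)))² = -12 + 4*(4 + (-2 + (5 + O)))² = -12 + 4*(4 + (3 + O))² = -12 + 4*(7 + O)²)
-11/86 + 269/Y(0, 4) = -11/86 + 269/(-12 + 4*(7 + 4)²) = -11*1/86 + 269/(-12 + 4*11²) = -11/86 + 269/(-12 + 4*121) = -11/86 + 269/(-12 + 484) = -11/86 + 269/472 = 8971/20296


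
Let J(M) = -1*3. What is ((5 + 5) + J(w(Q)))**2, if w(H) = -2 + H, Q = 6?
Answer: 49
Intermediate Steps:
J(M) = -3
((5 + 5) + J(w(Q)))**2 = ((5 + 5) - 3)**2 = (10 - 3)**2 = 7**2 = 49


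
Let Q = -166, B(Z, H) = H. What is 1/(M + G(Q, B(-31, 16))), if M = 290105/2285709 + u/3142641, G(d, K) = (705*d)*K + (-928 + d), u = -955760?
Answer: -2394387605823/4486062788490010247 ≈ -5.3374e-7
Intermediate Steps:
G(d, K) = -928 + d + 705*K*d (G(d, K) = 705*K*d + (-928 + d) = -928 + d + 705*K*d)
M = -424297788845/2394387605823 (M = 290105/2285709 - 955760/3142641 = -424297788845/2394387605823 ≈ -0.17721)
1/(M + G(Q, B(-31, 16))) = 1/(-424297788845/2394387605823 + (-928 - 166 + 705*16*(-166))) = 1/(-424297788845/2394387605823 + (-928 - 166 - 1872480)) = 1/(-424297788845/2394387605823 - 1873574) = 1/(-4486062788490010247/2394387605823) = -2394387605823/4486062788490010247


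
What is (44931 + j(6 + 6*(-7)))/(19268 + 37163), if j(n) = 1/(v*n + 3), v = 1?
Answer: 1482722/1862223 ≈ 0.79621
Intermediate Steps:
j(n) = 1/(3 + n) (j(n) = 1/(1*n + 3) = 1/(n + 3) = 1/(3 + n))
(44931 + j(6 + 6*(-7)))/(19268 + 37163) = (44931 + 1/(3 + (6 + 6*(-7))))/(19268 + 37163) = (44931 + 1/(3 + (6 - 42)))/56431 = (44931 + 1/(3 - 36))*(1/56431) = (44931 + 1/(-33))*(1/56431) = (44931 - 1/33)*(1/56431) = (1482722/33)*(1/56431) = 1482722/1862223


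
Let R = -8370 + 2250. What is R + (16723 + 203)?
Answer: 10806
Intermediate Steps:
R = -6120
R + (16723 + 203) = -6120 + (16723 + 203) = -6120 + 16926 = 10806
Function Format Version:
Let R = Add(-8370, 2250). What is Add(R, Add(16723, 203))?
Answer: 10806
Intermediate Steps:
R = -6120
Add(R, Add(16723, 203)) = Add(-6120, Add(16723, 203)) = Add(-6120, 16926) = 10806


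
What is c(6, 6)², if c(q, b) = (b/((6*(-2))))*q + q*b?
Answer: 1089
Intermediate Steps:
c(q, b) = 11*b*q/12 (c(q, b) = (b/(-12))*q + b*q = (b*(-1/12))*q + b*q = (-b/12)*q + b*q = -b*q/12 + b*q = 11*b*q/12)
c(6, 6)² = ((11/12)*6*6)² = 33² = 1089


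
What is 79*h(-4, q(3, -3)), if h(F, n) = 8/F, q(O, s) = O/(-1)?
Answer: -158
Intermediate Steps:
q(O, s) = -O (q(O, s) = O*(-1) = -O)
79*h(-4, q(3, -3)) = 79*(8/(-4)) = 79*(8*(-¼)) = 79*(-2) = -158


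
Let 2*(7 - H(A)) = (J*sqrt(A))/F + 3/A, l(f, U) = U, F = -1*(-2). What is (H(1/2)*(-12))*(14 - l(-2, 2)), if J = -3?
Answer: -576 - 54*sqrt(2) ≈ -652.37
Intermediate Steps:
F = 2
H(A) = 7 - 3/(2*A) + 3*sqrt(A)/4 (H(A) = 7 - (-3*sqrt(A)/2 + 3/A)/2 = 7 - (3/A - 3*sqrt(A)/2)/2 = 7 + (-3/(2*A) + 3*sqrt(A)/4) = 7 - 3/(2*A) + 3*sqrt(A)/4)
(H(1/2)*(-12))*(14 - l(-2, 2)) = (((-6 + (28 + 3*sqrt(1/2))/2)/(4*(1/2)))*(-12))*(14 - 1*2) = (((-6 + (28 + 3*sqrt(1/2))/2)/(4*(1/2)))*(-12))*(14 - 2) = (((1/4)*2*(-6 + (28 + 3*(sqrt(2)/2))/2))*(-12))*12 = (((1/4)*2*(-6 + (28 + 3*sqrt(2)/2)/2))*(-12))*12 = (((1/4)*2*(-6 + (14 + 3*sqrt(2)/4)))*(-12))*12 = (((1/4)*2*(8 + 3*sqrt(2)/4))*(-12))*12 = ((4 + 3*sqrt(2)/8)*(-12))*12 = (-48 - 9*sqrt(2)/2)*12 = -576 - 54*sqrt(2)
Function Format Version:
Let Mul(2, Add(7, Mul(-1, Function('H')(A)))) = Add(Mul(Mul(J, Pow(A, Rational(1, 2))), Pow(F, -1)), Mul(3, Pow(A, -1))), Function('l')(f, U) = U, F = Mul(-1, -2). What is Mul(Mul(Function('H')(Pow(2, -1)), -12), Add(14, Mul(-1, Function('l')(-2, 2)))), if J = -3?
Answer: Add(-576, Mul(-54, Pow(2, Rational(1, 2)))) ≈ -652.37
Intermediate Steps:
F = 2
Function('H')(A) = Add(7, Mul(Rational(-3, 2), Pow(A, -1)), Mul(Rational(3, 4), Pow(A, Rational(1, 2)))) (Function('H')(A) = Add(7, Mul(Rational(-1, 2), Add(Mul(Mul(-3, Pow(A, Rational(1, 2))), Pow(2, -1)), Mul(3, Pow(A, -1))))) = Add(7, Mul(Rational(-1, 2), Add(Mul(Mul(-3, Pow(A, Rational(1, 2))), Rational(1, 2)), Mul(3, Pow(A, -1))))) = Add(7, Mul(Rational(-1, 2), Add(Mul(Rational(-3, 2), Pow(A, Rational(1, 2))), Mul(3, Pow(A, -1))))) = Add(7, Mul(Rational(-1, 2), Add(Mul(3, Pow(A, -1)), Mul(Rational(-3, 2), Pow(A, Rational(1, 2)))))) = Add(7, Add(Mul(Rational(-3, 2), Pow(A, -1)), Mul(Rational(3, 4), Pow(A, Rational(1, 2))))) = Add(7, Mul(Rational(-3, 2), Pow(A, -1)), Mul(Rational(3, 4), Pow(A, Rational(1, 2)))))
Mul(Mul(Function('H')(Pow(2, -1)), -12), Add(14, Mul(-1, Function('l')(-2, 2)))) = Mul(Mul(Mul(Rational(1, 4), Pow(Pow(2, -1), -1), Add(-6, Mul(Pow(2, -1), Add(28, Mul(3, Pow(Pow(2, -1), Rational(1, 2))))))), -12), Add(14, Mul(-1, 2))) = Mul(Mul(Mul(Rational(1, 4), Pow(Rational(1, 2), -1), Add(-6, Mul(Rational(1, 2), Add(28, Mul(3, Pow(Rational(1, 2), Rational(1, 2))))))), -12), Add(14, -2)) = Mul(Mul(Mul(Rational(1, 4), 2, Add(-6, Mul(Rational(1, 2), Add(28, Mul(3, Mul(Rational(1, 2), Pow(2, Rational(1, 2)))))))), -12), 12) = Mul(Mul(Mul(Rational(1, 4), 2, Add(-6, Mul(Rational(1, 2), Add(28, Mul(Rational(3, 2), Pow(2, Rational(1, 2))))))), -12), 12) = Mul(Mul(Mul(Rational(1, 4), 2, Add(-6, Add(14, Mul(Rational(3, 4), Pow(2, Rational(1, 2)))))), -12), 12) = Mul(Mul(Mul(Rational(1, 4), 2, Add(8, Mul(Rational(3, 4), Pow(2, Rational(1, 2))))), -12), 12) = Mul(Mul(Add(4, Mul(Rational(3, 8), Pow(2, Rational(1, 2)))), -12), 12) = Mul(Add(-48, Mul(Rational(-9, 2), Pow(2, Rational(1, 2)))), 12) = Add(-576, Mul(-54, Pow(2, Rational(1, 2))))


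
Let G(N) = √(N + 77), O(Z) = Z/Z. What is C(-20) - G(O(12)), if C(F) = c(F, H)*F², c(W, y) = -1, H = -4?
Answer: -400 - √78 ≈ -408.83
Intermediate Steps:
O(Z) = 1
C(F) = -F²
G(N) = √(77 + N)
C(-20) - G(O(12)) = -1*(-20)² - √(77 + 1) = -1*400 - √78 = -400 - √78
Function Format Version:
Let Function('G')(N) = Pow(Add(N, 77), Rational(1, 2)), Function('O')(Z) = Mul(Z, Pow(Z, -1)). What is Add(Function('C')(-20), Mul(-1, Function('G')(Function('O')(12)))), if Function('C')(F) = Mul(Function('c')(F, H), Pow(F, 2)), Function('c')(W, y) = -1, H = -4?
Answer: Add(-400, Mul(-1, Pow(78, Rational(1, 2)))) ≈ -408.83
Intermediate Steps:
Function('O')(Z) = 1
Function('C')(F) = Mul(-1, Pow(F, 2))
Function('G')(N) = Pow(Add(77, N), Rational(1, 2))
Add(Function('C')(-20), Mul(-1, Function('G')(Function('O')(12)))) = Add(Mul(-1, Pow(-20, 2)), Mul(-1, Pow(Add(77, 1), Rational(1, 2)))) = Add(Mul(-1, 400), Mul(-1, Pow(78, Rational(1, 2)))) = Add(-400, Mul(-1, Pow(78, Rational(1, 2))))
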